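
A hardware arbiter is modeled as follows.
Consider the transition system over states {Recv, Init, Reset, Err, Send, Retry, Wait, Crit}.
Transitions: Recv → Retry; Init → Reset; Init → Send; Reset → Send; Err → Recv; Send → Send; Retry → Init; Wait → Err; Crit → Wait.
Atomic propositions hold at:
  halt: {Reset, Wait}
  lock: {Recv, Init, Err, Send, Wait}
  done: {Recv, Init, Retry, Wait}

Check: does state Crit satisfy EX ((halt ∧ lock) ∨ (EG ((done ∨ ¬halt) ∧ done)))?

Sat(halt ∧ lock) = {Wait}
Sat(¬halt) = {Recv, Init, Err, Send, Retry, Crit}
Sat(done ∨ ¬halt) = {Recv, Init, Err, Send, Retry, Wait, Crit}
Sat((done ∨ ¬halt) ∧ done) = {Recv, Init, Retry, Wait}
EG ((done ∨ ¬halt) ∧ done): greatest fixpoint, start Z0 = {Recv, Init, Retry, Wait}, keep only states in Sat with some successor in Z. Z1 = {Recv, Retry}; Z2 = {Recv}; Z3 = ∅; fixed.
Sat(EG ((done ∨ ¬halt) ∧ done)) = ∅
Sat((halt ∧ lock) ∨ (EG ((done ∨ ¬halt) ∧ done))) = {Wait}
Sat(EX ((halt ∧ lock) ∨ (EG ((done ∨ ¬halt) ∧ done)))) = {s : some successor in {Wait}} = {Crit}
Crit ∈ Sat(EX ((halt ∧ lock) ∨ (EG ((done ∨ ¬halt) ∧ done)))) = {Crit}, so the formula holds at Crit.

Yes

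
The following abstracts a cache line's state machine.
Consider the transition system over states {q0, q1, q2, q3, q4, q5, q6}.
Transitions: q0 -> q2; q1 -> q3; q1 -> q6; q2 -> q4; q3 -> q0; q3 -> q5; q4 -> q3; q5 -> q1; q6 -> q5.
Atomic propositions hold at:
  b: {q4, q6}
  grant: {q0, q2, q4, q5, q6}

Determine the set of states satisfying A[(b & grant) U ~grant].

{q1, q3, q4}

Sat(b & grant) = {q4, q6}
Sat(~grant) = {q1, q3}
A[(b & grant) U ~grant]: least fixpoint, start Z0 = Sat(~grant) = {q1, q3}, add states in Sat(b & grant) with every successor in Z. Z1 = {q1, q3, q4}; fixed.
Sat(A[(b & grant) U ~grant]) = {q1, q3, q4}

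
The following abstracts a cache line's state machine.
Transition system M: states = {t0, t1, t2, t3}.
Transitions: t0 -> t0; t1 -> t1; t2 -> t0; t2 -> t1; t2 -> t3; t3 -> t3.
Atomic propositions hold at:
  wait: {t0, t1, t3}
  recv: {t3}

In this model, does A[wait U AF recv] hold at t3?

Yes

AF recv: least fixpoint, start Z0 = {t3}, add states with every successor in Z. Already a fixed point.
Sat(AF recv) = {t3}
A[wait U AF recv]: least fixpoint, start Z0 = Sat(AF recv) = {t3}, add states in Sat(wait) with every successor in Z. Already a fixed point.
Sat(A[wait U AF recv]) = {t3}
t3 ∈ Sat(A[wait U AF recv]) = {t3}, so the formula holds at t3.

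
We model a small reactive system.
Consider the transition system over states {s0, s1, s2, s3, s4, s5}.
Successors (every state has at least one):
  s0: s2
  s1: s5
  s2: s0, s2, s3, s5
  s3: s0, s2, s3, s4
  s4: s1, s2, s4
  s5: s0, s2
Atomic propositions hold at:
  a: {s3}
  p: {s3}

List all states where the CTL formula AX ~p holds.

Sat(~p) = {s0, s1, s2, s4, s5}
Sat(AX ~p) = {s : every successor in {s0, s1, s2, s4, s5}} = {s0, s1, s4, s5}

{s0, s1, s4, s5}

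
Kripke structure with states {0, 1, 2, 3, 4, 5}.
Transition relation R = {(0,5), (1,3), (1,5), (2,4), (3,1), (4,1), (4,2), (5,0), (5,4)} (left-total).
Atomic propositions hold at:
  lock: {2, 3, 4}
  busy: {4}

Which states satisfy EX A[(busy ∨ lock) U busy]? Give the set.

{2, 4, 5}

Sat(busy ∨ lock) = {2, 3, 4}
A[(busy ∨ lock) U busy]: least fixpoint, start Z0 = Sat(busy) = {4}, add states in Sat(busy ∨ lock) with every successor in Z. Z1 = {2, 4}; fixed.
Sat(A[(busy ∨ lock) U busy]) = {2, 4}
Sat(EX A[(busy ∨ lock) U busy]) = {s : some successor in {2, 4}} = {2, 4, 5}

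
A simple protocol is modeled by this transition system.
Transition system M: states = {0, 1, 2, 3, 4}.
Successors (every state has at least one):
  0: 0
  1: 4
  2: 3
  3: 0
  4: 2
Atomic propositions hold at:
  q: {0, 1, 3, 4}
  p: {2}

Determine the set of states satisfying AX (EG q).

EG q: greatest fixpoint, start Z0 = {0, 1, 3, 4}, keep only states in Sat with some successor in Z. Z1 = {0, 1, 3}; Z2 = {0, 3}; fixed.
Sat(EG q) = {0, 3}
Sat(AX (EG q)) = {s : every successor in {0, 3}} = {0, 2, 3}

{0, 2, 3}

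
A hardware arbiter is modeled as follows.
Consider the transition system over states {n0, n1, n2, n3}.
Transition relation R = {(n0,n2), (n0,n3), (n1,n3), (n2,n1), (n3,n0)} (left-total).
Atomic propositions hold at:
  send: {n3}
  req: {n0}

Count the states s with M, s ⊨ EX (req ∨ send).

3

Sat(req ∨ send) = {n0, n3}
Sat(EX (req ∨ send)) = {s : some successor in {n0, n3}} = {n0, n1, n3}
|Sat(EX (req ∨ send))| = |{n0, n1, n3}| = 3.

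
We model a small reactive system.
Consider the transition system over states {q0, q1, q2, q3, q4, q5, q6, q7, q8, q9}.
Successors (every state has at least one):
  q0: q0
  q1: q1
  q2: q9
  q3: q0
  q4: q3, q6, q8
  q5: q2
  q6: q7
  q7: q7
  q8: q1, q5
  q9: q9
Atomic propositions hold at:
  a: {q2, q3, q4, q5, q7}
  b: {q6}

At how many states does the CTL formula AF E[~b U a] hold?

7

Sat(~b) = {q0, q1, q2, q3, q4, q5, q7, q8, q9}
E[~b U a]: least fixpoint, start Z0 = Sat(a) = {q2, q3, q4, q5, q7}, add states in Sat(~b) with some successor in Z. Z1 = {q2, q3, q4, q5, q7, q8}; fixed.
Sat(E[~b U a]) = {q2, q3, q4, q5, q7, q8}
AF E[~b U a]: least fixpoint, start Z0 = {q2, q3, q4, q5, q7, q8}, add states with every successor in Z. Z1 = {q2, q3, q4, q5, q6, q7, q8}; fixed.
Sat(AF E[~b U a]) = {q2, q3, q4, q5, q6, q7, q8}
|Sat(AF E[~b U a])| = |{q2, q3, q4, q5, q6, q7, q8}| = 7.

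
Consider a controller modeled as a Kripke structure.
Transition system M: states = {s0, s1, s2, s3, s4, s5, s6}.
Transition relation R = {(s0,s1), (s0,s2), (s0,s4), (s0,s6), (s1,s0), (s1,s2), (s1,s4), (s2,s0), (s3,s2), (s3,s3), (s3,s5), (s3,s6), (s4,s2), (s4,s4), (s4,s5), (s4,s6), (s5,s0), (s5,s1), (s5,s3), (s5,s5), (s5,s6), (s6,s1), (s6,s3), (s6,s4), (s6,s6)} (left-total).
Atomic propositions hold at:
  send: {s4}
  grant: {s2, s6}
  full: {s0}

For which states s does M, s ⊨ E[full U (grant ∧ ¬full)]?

{s0, s2, s6}

Sat(¬full) = {s1, s2, s3, s4, s5, s6}
Sat(grant ∧ ¬full) = {s2, s6}
E[full U (grant ∧ ¬full)]: least fixpoint, start Z0 = Sat((grant ∧ ¬full)) = {s2, s6}, add states in Sat(full) with some successor in Z. Z1 = {s0, s2, s6}; fixed.
Sat(E[full U (grant ∧ ¬full)]) = {s0, s2, s6}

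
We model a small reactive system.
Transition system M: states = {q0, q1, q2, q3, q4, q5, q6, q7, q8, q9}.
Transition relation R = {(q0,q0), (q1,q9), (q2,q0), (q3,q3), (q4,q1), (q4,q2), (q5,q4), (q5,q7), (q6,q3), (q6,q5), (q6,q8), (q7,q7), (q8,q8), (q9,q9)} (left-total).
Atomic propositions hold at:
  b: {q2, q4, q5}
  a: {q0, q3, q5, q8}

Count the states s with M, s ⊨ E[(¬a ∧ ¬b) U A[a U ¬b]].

Sat(¬a) = {q1, q2, q4, q6, q7, q9}
Sat(¬b) = {q0, q1, q3, q6, q7, q8, q9}
Sat(¬a ∧ ¬b) = {q1, q6, q7, q9}
A[a U ¬b]: least fixpoint, start Z0 = Sat(¬b) = {q0, q1, q3, q6, q7, q8, q9}, add states in Sat(a) with every successor in Z. Already a fixed point.
Sat(A[a U ¬b]) = {q0, q1, q3, q6, q7, q8, q9}
E[(¬a ∧ ¬b) U A[a U ¬b]]: least fixpoint, start Z0 = Sat(A[a U ¬b]) = {q0, q1, q3, q6, q7, q8, q9}, add states in Sat(¬a ∧ ¬b) with some successor in Z. Already a fixed point.
Sat(E[(¬a ∧ ¬b) U A[a U ¬b]]) = {q0, q1, q3, q6, q7, q8, q9}
|Sat(E[(¬a ∧ ¬b) U A[a U ¬b]])| = |{q0, q1, q3, q6, q7, q8, q9}| = 7.

7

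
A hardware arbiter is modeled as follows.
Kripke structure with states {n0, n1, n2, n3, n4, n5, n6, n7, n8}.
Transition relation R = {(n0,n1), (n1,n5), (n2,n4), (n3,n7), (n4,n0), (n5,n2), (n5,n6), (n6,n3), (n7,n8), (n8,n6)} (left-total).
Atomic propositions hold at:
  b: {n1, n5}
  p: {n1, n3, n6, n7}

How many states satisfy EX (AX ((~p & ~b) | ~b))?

7

Sat(~p) = {n0, n2, n4, n5, n8}
Sat(~b) = {n0, n2, n3, n4, n6, n7, n8}
Sat(~p & ~b) = {n0, n2, n4, n8}
Sat((~p & ~b) | ~b) = {n0, n2, n3, n4, n6, n7, n8}
Sat(AX ((~p & ~b) | ~b)) = {s : every successor in {n0, n2, n3, n4, n6, n7, n8}} = {n2, n3, n4, n5, n6, n7, n8}
Sat(EX (AX ((~p & ~b) | ~b))) = {s : some successor in {n2, n3, n4, n5, n6, n7, n8}} = {n1, n2, n3, n5, n6, n7, n8}
|Sat(EX (AX ((~p & ~b) | ~b)))| = |{n1, n2, n3, n5, n6, n7, n8}| = 7.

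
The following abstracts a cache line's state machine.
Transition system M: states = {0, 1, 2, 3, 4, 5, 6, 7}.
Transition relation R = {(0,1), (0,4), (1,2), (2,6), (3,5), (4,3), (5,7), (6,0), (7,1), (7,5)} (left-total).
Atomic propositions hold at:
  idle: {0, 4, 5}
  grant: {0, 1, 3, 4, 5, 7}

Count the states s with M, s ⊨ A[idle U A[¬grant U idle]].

Sat(¬grant) = {2, 6}
A[¬grant U idle]: least fixpoint, start Z0 = Sat(idle) = {0, 4, 5}, add states in Sat(¬grant) with every successor in Z. Z1 = {0, 4, 5, 6}; Z2 = {0, 2, 4, 5, 6}; fixed.
Sat(A[¬grant U idle]) = {0, 2, 4, 5, 6}
A[idle U A[¬grant U idle]]: least fixpoint, start Z0 = Sat(A[¬grant U idle]) = {0, 2, 4, 5, 6}, add states in Sat(idle) with every successor in Z. Already a fixed point.
Sat(A[idle U A[¬grant U idle]]) = {0, 2, 4, 5, 6}
|Sat(A[idle U A[¬grant U idle]])| = |{0, 2, 4, 5, 6}| = 5.

5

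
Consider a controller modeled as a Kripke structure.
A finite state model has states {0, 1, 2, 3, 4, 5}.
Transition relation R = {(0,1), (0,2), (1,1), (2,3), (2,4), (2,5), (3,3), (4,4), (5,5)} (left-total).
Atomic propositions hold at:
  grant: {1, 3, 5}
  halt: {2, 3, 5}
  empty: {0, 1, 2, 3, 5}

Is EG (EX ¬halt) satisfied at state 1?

Yes

Sat(¬halt) = {0, 1, 4}
Sat(EX ¬halt) = {s : some successor in {0, 1, 4}} = {0, 1, 2, 4}
EG (EX ¬halt): greatest fixpoint, start Z0 = {0, 1, 2, 4}, keep only states in Sat with some successor in Z. Already a fixed point.
Sat(EG (EX ¬halt)) = {0, 1, 2, 4}
1 ∈ Sat(EG (EX ¬halt)) = {0, 1, 2, 4}, so the formula holds at 1.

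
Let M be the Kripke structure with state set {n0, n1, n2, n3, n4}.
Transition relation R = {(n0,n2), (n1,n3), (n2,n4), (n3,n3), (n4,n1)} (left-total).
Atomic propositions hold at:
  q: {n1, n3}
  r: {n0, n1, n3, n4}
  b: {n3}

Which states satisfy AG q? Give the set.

{n1, n3}

AG q: greatest fixpoint, start Z0 = {n1, n3}, keep only states in Sat with every successor in Z. Already a fixed point.
Sat(AG q) = {n1, n3}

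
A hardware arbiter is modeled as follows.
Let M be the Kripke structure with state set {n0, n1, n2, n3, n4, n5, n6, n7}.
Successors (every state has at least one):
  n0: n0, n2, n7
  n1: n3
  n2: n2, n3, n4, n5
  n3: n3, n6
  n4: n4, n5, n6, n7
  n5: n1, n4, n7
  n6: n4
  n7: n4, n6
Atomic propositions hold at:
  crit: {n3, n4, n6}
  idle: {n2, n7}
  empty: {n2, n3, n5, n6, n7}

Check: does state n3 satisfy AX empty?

Sat(AX empty) = {s : every successor in {n2, n3, n5, n6, n7}} = {n1, n3}
n3 ∈ Sat(AX empty) = {n1, n3}, so the formula holds at n3.

Yes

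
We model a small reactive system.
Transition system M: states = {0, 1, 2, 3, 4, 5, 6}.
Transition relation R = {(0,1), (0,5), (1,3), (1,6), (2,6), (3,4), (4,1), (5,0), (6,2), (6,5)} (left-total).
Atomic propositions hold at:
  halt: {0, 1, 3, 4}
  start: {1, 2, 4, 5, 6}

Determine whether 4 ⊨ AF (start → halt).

Sat(start → halt) = {0, 1, 3, 4}
AF (start → halt): least fixpoint, start Z0 = {0, 1, 3, 4}, add states with every successor in Z. Z1 = {0, 1, 3, 4, 5}; fixed.
Sat(AF (start → halt)) = {0, 1, 3, 4, 5}
4 ∈ Sat(AF (start → halt)) = {0, 1, 3, 4, 5}, so the formula holds at 4.

Yes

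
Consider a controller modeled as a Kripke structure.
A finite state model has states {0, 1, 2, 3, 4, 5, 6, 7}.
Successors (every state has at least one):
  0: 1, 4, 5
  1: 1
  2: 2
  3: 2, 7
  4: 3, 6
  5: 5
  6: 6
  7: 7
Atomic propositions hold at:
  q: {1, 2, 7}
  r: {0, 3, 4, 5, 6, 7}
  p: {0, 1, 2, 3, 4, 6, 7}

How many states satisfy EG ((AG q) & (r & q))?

1

AG q: greatest fixpoint, start Z0 = {1, 2, 7}, keep only states in Sat with every successor in Z. Already a fixed point.
Sat(AG q) = {1, 2, 7}
Sat(r & q) = {7}
Sat((AG q) & (r & q)) = {7}
EG ((AG q) & (r & q)): greatest fixpoint, start Z0 = {7}, keep only states in Sat with some successor in Z. Already a fixed point.
Sat(EG ((AG q) & (r & q))) = {7}
|Sat(EG ((AG q) & (r & q)))| = |{7}| = 1.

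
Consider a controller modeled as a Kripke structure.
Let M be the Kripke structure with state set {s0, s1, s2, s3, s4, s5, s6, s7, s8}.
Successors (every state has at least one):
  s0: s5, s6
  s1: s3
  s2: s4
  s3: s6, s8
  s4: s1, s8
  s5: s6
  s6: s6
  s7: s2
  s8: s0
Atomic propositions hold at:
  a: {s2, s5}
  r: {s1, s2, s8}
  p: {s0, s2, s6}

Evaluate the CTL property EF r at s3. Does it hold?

EF r: least fixpoint, start Z0 = {s1, s2, s8}, add states with some successor in Z. Z1 = {s1, s2, s3, s4, s7, s8}; fixed.
Sat(EF r) = {s1, s2, s3, s4, s7, s8}
s3 ∈ Sat(EF r) = {s1, s2, s3, s4, s7, s8}, so the formula holds at s3.

Yes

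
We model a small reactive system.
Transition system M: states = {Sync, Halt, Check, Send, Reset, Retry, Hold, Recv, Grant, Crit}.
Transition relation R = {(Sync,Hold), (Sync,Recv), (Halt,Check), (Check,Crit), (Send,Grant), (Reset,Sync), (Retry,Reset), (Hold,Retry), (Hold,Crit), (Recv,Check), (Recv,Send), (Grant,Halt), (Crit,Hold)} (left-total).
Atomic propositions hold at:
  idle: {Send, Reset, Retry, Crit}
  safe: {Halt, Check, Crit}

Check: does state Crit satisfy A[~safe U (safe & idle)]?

Yes

Sat(~safe) = {Sync, Send, Reset, Retry, Hold, Recv, Grant}
Sat(safe & idle) = {Crit}
A[~safe U (safe & idle)]: least fixpoint, start Z0 = Sat((safe & idle)) = {Crit}, add states in Sat(~safe) with every successor in Z. Already a fixed point.
Sat(A[~safe U (safe & idle)]) = {Crit}
Crit ∈ Sat(A[~safe U (safe & idle)]) = {Crit}, so the formula holds at Crit.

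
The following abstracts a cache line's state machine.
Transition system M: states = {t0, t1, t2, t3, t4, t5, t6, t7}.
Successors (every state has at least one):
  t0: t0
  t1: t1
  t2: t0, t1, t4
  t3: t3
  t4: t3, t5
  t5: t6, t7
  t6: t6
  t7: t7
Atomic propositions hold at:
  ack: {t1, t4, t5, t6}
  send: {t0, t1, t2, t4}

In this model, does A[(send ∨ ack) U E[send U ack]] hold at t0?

Sat(send ∨ ack) = {t0, t1, t2, t4, t5, t6}
E[send U ack]: least fixpoint, start Z0 = Sat(ack) = {t1, t4, t5, t6}, add states in Sat(send) with some successor in Z. Z1 = {t1, t2, t4, t5, t6}; fixed.
Sat(E[send U ack]) = {t1, t2, t4, t5, t6}
A[(send ∨ ack) U E[send U ack]]: least fixpoint, start Z0 = Sat(E[send U ack]) = {t1, t2, t4, t5, t6}, add states in Sat(send ∨ ack) with every successor in Z. Already a fixed point.
Sat(A[(send ∨ ack) U E[send U ack]]) = {t1, t2, t4, t5, t6}
t0 ∉ Sat(A[(send ∨ ack) U E[send U ack]]) = {t1, t2, t4, t5, t6}, so the formula does not hold at t0.

No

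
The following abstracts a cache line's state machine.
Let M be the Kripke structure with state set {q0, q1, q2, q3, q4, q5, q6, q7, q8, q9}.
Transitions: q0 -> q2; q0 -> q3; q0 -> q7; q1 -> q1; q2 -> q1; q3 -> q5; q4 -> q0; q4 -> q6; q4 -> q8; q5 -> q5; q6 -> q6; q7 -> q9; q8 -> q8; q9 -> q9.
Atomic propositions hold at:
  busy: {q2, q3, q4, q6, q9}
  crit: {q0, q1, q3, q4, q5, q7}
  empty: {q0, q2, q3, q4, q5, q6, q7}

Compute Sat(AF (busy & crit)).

{q3, q4}

Sat(busy & crit) = {q3, q4}
AF (busy & crit): least fixpoint, start Z0 = {q3, q4}, add states with every successor in Z. Already a fixed point.
Sat(AF (busy & crit)) = {q3, q4}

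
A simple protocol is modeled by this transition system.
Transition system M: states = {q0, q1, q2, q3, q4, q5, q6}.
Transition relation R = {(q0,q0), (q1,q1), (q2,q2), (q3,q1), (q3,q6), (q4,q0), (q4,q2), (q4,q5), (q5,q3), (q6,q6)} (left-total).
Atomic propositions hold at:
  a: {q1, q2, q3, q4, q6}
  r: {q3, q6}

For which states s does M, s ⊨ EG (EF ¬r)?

Sat(¬r) = {q0, q1, q2, q4, q5}
EF ¬r: least fixpoint, start Z0 = {q0, q1, q2, q4, q5}, add states with some successor in Z. Z1 = {q0, q1, q2, q3, q4, q5}; fixed.
Sat(EF ¬r) = {q0, q1, q2, q3, q4, q5}
EG (EF ¬r): greatest fixpoint, start Z0 = {q0, q1, q2, q3, q4, q5}, keep only states in Sat with some successor in Z. Already a fixed point.
Sat(EG (EF ¬r)) = {q0, q1, q2, q3, q4, q5}

{q0, q1, q2, q3, q4, q5}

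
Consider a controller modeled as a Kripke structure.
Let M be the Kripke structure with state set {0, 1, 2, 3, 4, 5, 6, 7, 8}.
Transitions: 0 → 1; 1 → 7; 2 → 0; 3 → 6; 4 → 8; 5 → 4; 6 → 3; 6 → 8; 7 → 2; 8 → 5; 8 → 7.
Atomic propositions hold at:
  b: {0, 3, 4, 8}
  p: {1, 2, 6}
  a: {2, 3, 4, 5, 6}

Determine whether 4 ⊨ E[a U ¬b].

Sat(¬b) = {1, 2, 5, 6, 7}
E[a U ¬b]: least fixpoint, start Z0 = Sat(¬b) = {1, 2, 5, 6, 7}, add states in Sat(a) with some successor in Z. Z1 = {1, 2, 3, 5, 6, 7}; fixed.
Sat(E[a U ¬b]) = {1, 2, 3, 5, 6, 7}
4 ∉ Sat(E[a U ¬b]) = {1, 2, 3, 5, 6, 7}, so the formula does not hold at 4.

No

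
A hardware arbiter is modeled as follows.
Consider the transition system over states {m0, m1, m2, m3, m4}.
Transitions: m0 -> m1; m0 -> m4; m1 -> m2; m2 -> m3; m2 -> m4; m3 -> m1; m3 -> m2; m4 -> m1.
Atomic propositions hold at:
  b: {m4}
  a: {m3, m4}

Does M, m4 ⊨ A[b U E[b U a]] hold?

E[b U a]: least fixpoint, start Z0 = Sat(a) = {m3, m4}, add states in Sat(b) with some successor in Z. Already a fixed point.
Sat(E[b U a]) = {m3, m4}
A[b U E[b U a]]: least fixpoint, start Z0 = Sat(E[b U a]) = {m3, m4}, add states in Sat(b) with every successor in Z. Already a fixed point.
Sat(A[b U E[b U a]]) = {m3, m4}
m4 ∈ Sat(A[b U E[b U a]]) = {m3, m4}, so the formula holds at m4.

Yes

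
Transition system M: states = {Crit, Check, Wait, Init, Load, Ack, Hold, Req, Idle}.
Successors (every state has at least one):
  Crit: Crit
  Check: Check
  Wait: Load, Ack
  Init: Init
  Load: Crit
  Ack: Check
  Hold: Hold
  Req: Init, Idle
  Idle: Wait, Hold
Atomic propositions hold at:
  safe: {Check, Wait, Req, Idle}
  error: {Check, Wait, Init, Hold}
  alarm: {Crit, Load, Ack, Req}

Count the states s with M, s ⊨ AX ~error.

3

Sat(~error) = {Crit, Load, Ack, Req, Idle}
Sat(AX ~error) = {s : every successor in {Crit, Load, Ack, Req, Idle}} = {Crit, Wait, Load}
|Sat(AX ~error)| = |{Crit, Wait, Load}| = 3.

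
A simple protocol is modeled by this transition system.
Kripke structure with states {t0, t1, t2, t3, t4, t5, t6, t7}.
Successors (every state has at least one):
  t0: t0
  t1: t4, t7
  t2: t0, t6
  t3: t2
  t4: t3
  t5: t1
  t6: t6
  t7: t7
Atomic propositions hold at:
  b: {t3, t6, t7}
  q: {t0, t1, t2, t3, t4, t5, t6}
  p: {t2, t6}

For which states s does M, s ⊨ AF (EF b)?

EF b: least fixpoint, start Z0 = {t3, t6, t7}, add states with some successor in Z. Z1 = {t1, t2, t3, t4, t6, t7}; Z2 = {t1, t2, t3, t4, t5, t6, t7}; fixed.
Sat(EF b) = {t1, t2, t3, t4, t5, t6, t7}
AF (EF b): least fixpoint, start Z0 = {t1, t2, t3, t4, t5, t6, t7}, add states with every successor in Z. Already a fixed point.
Sat(AF (EF b)) = {t1, t2, t3, t4, t5, t6, t7}

{t1, t2, t3, t4, t5, t6, t7}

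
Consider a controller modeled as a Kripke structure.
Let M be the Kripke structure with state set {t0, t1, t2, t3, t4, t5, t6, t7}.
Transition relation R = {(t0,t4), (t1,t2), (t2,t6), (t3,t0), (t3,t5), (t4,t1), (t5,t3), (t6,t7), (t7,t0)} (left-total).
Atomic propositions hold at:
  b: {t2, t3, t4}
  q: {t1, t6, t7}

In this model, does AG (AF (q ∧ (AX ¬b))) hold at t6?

Sat(¬b) = {t0, t1, t5, t6, t7}
Sat(AX ¬b) = {s : every successor in {t0, t1, t5, t6, t7}} = {t2, t3, t4, t6, t7}
Sat(q ∧ (AX ¬b)) = {t6, t7}
AF (q ∧ (AX ¬b)): least fixpoint, start Z0 = {t6, t7}, add states with every successor in Z. Z1 = {t2, t6, t7}; Z2 = {t1, t2, t6, t7}; Z3 = {t1, t2, t4, t6, t7}; Z4 = {t0, t1, t2, t4, t6, t7}; fixed.
Sat(AF (q ∧ (AX ¬b))) = {t0, t1, t2, t4, t6, t7}
AG (AF (q ∧ (AX ¬b))): greatest fixpoint, start Z0 = {t0, t1, t2, t4, t6, t7}, keep only states in Sat with every successor in Z. Already a fixed point.
Sat(AG (AF (q ∧ (AX ¬b)))) = {t0, t1, t2, t4, t6, t7}
t6 ∈ Sat(AG (AF (q ∧ (AX ¬b)))) = {t0, t1, t2, t4, t6, t7}, so the formula holds at t6.

Yes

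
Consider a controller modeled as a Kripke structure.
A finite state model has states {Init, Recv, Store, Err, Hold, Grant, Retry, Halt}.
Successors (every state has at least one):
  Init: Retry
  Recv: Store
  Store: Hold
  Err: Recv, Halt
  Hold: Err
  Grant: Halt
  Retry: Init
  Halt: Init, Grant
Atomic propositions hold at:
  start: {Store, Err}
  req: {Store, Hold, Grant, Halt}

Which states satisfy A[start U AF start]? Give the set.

{Recv, Store, Err, Hold}

AF start: least fixpoint, start Z0 = {Store, Err}, add states with every successor in Z. Z1 = {Recv, Store, Err, Hold}; fixed.
Sat(AF start) = {Recv, Store, Err, Hold}
A[start U AF start]: least fixpoint, start Z0 = Sat(AF start) = {Recv, Store, Err, Hold}, add states in Sat(start) with every successor in Z. Already a fixed point.
Sat(A[start U AF start]) = {Recv, Store, Err, Hold}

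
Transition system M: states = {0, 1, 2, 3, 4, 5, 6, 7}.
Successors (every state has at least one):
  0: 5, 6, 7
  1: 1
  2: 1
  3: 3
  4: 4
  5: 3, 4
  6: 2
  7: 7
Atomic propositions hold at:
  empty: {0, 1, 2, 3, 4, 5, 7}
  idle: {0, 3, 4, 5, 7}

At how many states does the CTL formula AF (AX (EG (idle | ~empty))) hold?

Sat(~empty) = {6}
Sat(idle | ~empty) = {0, 3, 4, 5, 6, 7}
EG (idle | ~empty): greatest fixpoint, start Z0 = {0, 3, 4, 5, 6, 7}, keep only states in Sat with some successor in Z. Z1 = {0, 3, 4, 5, 7}; fixed.
Sat(EG (idle | ~empty)) = {0, 3, 4, 5, 7}
Sat(AX (EG (idle | ~empty))) = {s : every successor in {0, 3, 4, 5, 7}} = {3, 4, 5, 7}
AF (AX (EG (idle | ~empty))): least fixpoint, start Z0 = {3, 4, 5, 7}, add states with every successor in Z. Already a fixed point.
Sat(AF (AX (EG (idle | ~empty)))) = {3, 4, 5, 7}
|Sat(AF (AX (EG (idle | ~empty))))| = |{3, 4, 5, 7}| = 4.

4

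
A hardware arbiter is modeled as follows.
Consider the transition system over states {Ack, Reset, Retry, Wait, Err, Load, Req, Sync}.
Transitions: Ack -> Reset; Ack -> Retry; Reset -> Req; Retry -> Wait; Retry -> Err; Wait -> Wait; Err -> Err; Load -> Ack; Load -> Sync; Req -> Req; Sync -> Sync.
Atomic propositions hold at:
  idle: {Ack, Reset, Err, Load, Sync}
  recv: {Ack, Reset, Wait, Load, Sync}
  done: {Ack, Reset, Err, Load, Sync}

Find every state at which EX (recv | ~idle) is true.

Sat(~idle) = {Retry, Wait, Req}
Sat(recv | ~idle) = {Ack, Reset, Retry, Wait, Load, Req, Sync}
Sat(EX (recv | ~idle)) = {s : some successor in {Ack, Reset, Retry, Wait, Load, Req, Sync}} = {Ack, Reset, Retry, Wait, Load, Req, Sync}

{Ack, Reset, Retry, Wait, Load, Req, Sync}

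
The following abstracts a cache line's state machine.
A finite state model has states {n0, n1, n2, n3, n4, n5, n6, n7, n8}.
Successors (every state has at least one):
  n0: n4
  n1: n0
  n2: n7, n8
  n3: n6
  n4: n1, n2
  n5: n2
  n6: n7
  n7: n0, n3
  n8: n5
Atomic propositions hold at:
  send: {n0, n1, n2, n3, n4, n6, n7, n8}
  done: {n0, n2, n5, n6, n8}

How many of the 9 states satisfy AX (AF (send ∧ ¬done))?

Sat(¬done) = {n1, n3, n4, n7}
Sat(send ∧ ¬done) = {n1, n3, n4, n7}
AF (send ∧ ¬done): least fixpoint, start Z0 = {n1, n3, n4, n7}, add states with every successor in Z. Z1 = {n0, n1, n3, n4, n6, n7}; fixed.
Sat(AF (send ∧ ¬done)) = {n0, n1, n3, n4, n6, n7}
Sat(AX (AF (send ∧ ¬done))) = {s : every successor in {n0, n1, n3, n4, n6, n7}} = {n0, n1, n3, n6, n7}
|Sat(AX (AF (send ∧ ¬done)))| = |{n0, n1, n3, n6, n7}| = 5.

5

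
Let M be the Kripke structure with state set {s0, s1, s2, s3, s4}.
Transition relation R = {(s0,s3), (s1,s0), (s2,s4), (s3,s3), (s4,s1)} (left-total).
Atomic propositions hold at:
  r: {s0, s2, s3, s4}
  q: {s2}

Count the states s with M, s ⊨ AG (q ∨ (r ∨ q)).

Sat(r ∨ q) = {s0, s2, s3, s4}
Sat(q ∨ (r ∨ q)) = {s0, s2, s3, s4}
AG (q ∨ (r ∨ q)): greatest fixpoint, start Z0 = {s0, s2, s3, s4}, keep only states in Sat with every successor in Z. Z1 = {s0, s2, s3}; Z2 = {s0, s3}; fixed.
Sat(AG (q ∨ (r ∨ q))) = {s0, s3}
|Sat(AG (q ∨ (r ∨ q)))| = |{s0, s3}| = 2.

2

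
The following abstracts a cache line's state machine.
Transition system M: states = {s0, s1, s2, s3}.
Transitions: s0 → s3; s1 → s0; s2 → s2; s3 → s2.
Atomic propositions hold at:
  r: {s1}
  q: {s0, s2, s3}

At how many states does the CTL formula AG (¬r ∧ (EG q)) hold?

3

Sat(¬r) = {s0, s2, s3}
EG q: greatest fixpoint, start Z0 = {s0, s2, s3}, keep only states in Sat with some successor in Z. Already a fixed point.
Sat(EG q) = {s0, s2, s3}
Sat(¬r ∧ (EG q)) = {s0, s2, s3}
AG (¬r ∧ (EG q)): greatest fixpoint, start Z0 = {s0, s2, s3}, keep only states in Sat with every successor in Z. Already a fixed point.
Sat(AG (¬r ∧ (EG q))) = {s0, s2, s3}
|Sat(AG (¬r ∧ (EG q)))| = |{s0, s2, s3}| = 3.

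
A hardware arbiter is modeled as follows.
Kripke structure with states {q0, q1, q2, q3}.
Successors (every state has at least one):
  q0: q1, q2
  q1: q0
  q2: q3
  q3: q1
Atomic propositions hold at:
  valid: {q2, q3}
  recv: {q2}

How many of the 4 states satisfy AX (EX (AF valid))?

1

AF valid: least fixpoint, start Z0 = {q2, q3}, add states with every successor in Z. Already a fixed point.
Sat(AF valid) = {q2, q3}
Sat(EX (AF valid)) = {s : some successor in {q2, q3}} = {q0, q2}
Sat(AX (EX (AF valid))) = {s : every successor in {q0, q2}} = {q1}
|Sat(AX (EX (AF valid)))| = |{q1}| = 1.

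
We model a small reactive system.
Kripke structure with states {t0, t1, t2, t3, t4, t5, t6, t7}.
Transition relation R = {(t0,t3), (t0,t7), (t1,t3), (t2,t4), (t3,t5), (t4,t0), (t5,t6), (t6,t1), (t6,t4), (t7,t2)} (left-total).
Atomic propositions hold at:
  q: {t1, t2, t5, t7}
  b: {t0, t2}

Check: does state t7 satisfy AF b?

Yes

AF b: least fixpoint, start Z0 = {t0, t2}, add states with every successor in Z. Z1 = {t0, t2, t4, t7}; fixed.
Sat(AF b) = {t0, t2, t4, t7}
t7 ∈ Sat(AF b) = {t0, t2, t4, t7}, so the formula holds at t7.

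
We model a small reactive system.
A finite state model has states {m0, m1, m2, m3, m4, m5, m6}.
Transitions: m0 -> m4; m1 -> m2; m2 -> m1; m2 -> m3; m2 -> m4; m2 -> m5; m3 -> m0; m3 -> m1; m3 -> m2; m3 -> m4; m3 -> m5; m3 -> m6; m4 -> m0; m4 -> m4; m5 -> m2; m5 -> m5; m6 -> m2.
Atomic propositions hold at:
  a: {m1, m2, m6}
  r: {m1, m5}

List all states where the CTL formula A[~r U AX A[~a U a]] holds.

Sat(~r) = {m0, m2, m3, m4, m6}
Sat(~a) = {m0, m3, m4, m5}
A[~a U a]: least fixpoint, start Z0 = Sat(a) = {m1, m2, m6}, add states in Sat(~a) with every successor in Z. Already a fixed point.
Sat(A[~a U a]) = {m1, m2, m6}
Sat(AX A[~a U a]) = {s : every successor in {m1, m2, m6}} = {m1, m6}
A[~r U AX A[~a U a]]: least fixpoint, start Z0 = Sat(AX A[~a U a]) = {m1, m6}, add states in Sat(~r) with every successor in Z. Already a fixed point.
Sat(A[~r U AX A[~a U a]]) = {m1, m6}

{m1, m6}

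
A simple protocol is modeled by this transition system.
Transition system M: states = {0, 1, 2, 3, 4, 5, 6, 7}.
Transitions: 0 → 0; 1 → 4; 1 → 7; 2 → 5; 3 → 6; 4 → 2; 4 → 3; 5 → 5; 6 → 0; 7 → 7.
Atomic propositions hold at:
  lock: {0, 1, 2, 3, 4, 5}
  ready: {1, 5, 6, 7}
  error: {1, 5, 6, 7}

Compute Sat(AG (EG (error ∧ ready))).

{5, 7}

Sat(error ∧ ready) = {1, 5, 6, 7}
EG (error ∧ ready): greatest fixpoint, start Z0 = {1, 5, 6, 7}, keep only states in Sat with some successor in Z. Z1 = {1, 5, 7}; fixed.
Sat(EG (error ∧ ready)) = {1, 5, 7}
AG (EG (error ∧ ready)): greatest fixpoint, start Z0 = {1, 5, 7}, keep only states in Sat with every successor in Z. Z1 = {5, 7}; fixed.
Sat(AG (EG (error ∧ ready))) = {5, 7}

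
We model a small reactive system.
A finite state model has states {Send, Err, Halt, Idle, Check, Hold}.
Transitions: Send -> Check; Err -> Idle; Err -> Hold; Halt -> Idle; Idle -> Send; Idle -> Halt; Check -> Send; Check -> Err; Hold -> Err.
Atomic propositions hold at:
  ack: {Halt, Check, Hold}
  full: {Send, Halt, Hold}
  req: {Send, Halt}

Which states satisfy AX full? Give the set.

{Idle}

Sat(AX full) = {s : every successor in {Send, Halt, Hold}} = {Idle}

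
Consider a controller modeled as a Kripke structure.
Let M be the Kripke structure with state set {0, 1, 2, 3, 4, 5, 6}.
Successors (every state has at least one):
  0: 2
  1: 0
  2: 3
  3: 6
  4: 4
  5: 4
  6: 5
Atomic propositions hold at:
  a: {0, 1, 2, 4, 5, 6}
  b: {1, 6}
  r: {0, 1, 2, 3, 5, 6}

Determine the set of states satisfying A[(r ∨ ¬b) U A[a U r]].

{0, 1, 2, 3, 5, 6}

Sat(¬b) = {0, 2, 3, 4, 5}
Sat(r ∨ ¬b) = {0, 1, 2, 3, 4, 5, 6}
A[a U r]: least fixpoint, start Z0 = Sat(r) = {0, 1, 2, 3, 5, 6}, add states in Sat(a) with every successor in Z. Already a fixed point.
Sat(A[a U r]) = {0, 1, 2, 3, 5, 6}
A[(r ∨ ¬b) U A[a U r]]: least fixpoint, start Z0 = Sat(A[a U r]) = {0, 1, 2, 3, 5, 6}, add states in Sat(r ∨ ¬b) with every successor in Z. Already a fixed point.
Sat(A[(r ∨ ¬b) U A[a U r]]) = {0, 1, 2, 3, 5, 6}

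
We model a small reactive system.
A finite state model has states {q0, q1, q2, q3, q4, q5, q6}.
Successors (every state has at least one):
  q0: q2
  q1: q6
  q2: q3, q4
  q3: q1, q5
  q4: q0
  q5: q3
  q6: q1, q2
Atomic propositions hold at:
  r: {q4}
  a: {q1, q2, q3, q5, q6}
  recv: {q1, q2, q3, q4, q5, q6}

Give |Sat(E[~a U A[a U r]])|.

Sat(~a) = {q0, q4}
A[a U r]: least fixpoint, start Z0 = Sat(r) = {q4}, add states in Sat(a) with every successor in Z. Already a fixed point.
Sat(A[a U r]) = {q4}
E[~a U A[a U r]]: least fixpoint, start Z0 = Sat(A[a U r]) = {q4}, add states in Sat(~a) with some successor in Z. Already a fixed point.
Sat(E[~a U A[a U r]]) = {q4}
|Sat(E[~a U A[a U r]])| = |{q4}| = 1.

1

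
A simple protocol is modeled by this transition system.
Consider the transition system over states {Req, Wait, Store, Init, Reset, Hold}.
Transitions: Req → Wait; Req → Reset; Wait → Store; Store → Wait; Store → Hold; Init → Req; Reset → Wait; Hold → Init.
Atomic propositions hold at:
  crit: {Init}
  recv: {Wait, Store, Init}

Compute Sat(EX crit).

{Hold}

Sat(EX crit) = {s : some successor in {Init}} = {Hold}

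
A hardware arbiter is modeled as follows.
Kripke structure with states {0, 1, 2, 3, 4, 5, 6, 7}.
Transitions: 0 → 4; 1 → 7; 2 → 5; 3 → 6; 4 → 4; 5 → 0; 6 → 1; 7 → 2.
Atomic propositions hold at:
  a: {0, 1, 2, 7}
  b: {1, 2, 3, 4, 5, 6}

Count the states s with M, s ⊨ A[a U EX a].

Sat(EX a) = {s : some successor in {0, 1, 2, 7}} = {1, 5, 6, 7}
A[a U EX a]: least fixpoint, start Z0 = Sat(EX a) = {1, 5, 6, 7}, add states in Sat(a) with every successor in Z. Z1 = {1, 2, 5, 6, 7}; fixed.
Sat(A[a U EX a]) = {1, 2, 5, 6, 7}
|Sat(A[a U EX a])| = |{1, 2, 5, 6, 7}| = 5.

5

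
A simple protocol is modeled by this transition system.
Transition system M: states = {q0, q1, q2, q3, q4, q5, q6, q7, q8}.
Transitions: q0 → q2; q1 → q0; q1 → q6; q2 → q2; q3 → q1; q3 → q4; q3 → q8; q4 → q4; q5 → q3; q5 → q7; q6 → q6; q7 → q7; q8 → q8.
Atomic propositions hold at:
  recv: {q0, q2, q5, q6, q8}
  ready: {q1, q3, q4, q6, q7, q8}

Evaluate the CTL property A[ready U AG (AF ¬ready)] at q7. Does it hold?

No

Sat(¬ready) = {q0, q2, q5}
AF ¬ready: least fixpoint, start Z0 = {q0, q2, q5}, add states with every successor in Z. Already a fixed point.
Sat(AF ¬ready) = {q0, q2, q5}
AG (AF ¬ready): greatest fixpoint, start Z0 = {q0, q2, q5}, keep only states in Sat with every successor in Z. Z1 = {q0, q2}; fixed.
Sat(AG (AF ¬ready)) = {q0, q2}
A[ready U AG (AF ¬ready)]: least fixpoint, start Z0 = Sat(AG (AF ¬ready)) = {q0, q2}, add states in Sat(ready) with every successor in Z. Already a fixed point.
Sat(A[ready U AG (AF ¬ready)]) = {q0, q2}
q7 ∉ Sat(A[ready U AG (AF ¬ready)]) = {q0, q2}, so the formula does not hold at q7.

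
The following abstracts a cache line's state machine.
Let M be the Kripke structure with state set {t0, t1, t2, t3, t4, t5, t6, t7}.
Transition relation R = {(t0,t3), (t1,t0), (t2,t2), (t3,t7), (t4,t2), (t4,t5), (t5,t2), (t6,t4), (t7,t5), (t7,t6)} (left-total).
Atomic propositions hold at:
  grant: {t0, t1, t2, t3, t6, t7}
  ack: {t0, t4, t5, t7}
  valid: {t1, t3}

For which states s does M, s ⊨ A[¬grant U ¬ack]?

{t1, t2, t3, t4, t5, t6}

Sat(¬grant) = {t4, t5}
Sat(¬ack) = {t1, t2, t3, t6}
A[¬grant U ¬ack]: least fixpoint, start Z0 = Sat(¬ack) = {t1, t2, t3, t6}, add states in Sat(¬grant) with every successor in Z. Z1 = {t1, t2, t3, t5, t6}; Z2 = {t1, t2, t3, t4, t5, t6}; fixed.
Sat(A[¬grant U ¬ack]) = {t1, t2, t3, t4, t5, t6}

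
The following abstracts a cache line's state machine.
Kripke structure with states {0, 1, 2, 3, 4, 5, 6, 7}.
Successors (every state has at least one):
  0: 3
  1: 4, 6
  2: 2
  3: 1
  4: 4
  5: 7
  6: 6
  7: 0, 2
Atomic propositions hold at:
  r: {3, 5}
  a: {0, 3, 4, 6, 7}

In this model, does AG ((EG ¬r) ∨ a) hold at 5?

Sat(¬r) = {0, 1, 2, 4, 6, 7}
EG ¬r: greatest fixpoint, start Z0 = {0, 1, 2, 4, 6, 7}, keep only states in Sat with some successor in Z. Z1 = {1, 2, 4, 6, 7}; fixed.
Sat(EG ¬r) = {1, 2, 4, 6, 7}
Sat((EG ¬r) ∨ a) = {0, 1, 2, 3, 4, 6, 7}
AG ((EG ¬r) ∨ a): greatest fixpoint, start Z0 = {0, 1, 2, 3, 4, 6, 7}, keep only states in Sat with every successor in Z. Already a fixed point.
Sat(AG ((EG ¬r) ∨ a)) = {0, 1, 2, 3, 4, 6, 7}
5 ∉ Sat(AG ((EG ¬r) ∨ a)) = {0, 1, 2, 3, 4, 6, 7}, so the formula does not hold at 5.

No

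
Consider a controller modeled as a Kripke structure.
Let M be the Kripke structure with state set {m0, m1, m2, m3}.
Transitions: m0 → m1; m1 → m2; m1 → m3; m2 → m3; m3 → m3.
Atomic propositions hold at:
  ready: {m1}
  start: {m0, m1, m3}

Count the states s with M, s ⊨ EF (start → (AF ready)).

3

AF ready: least fixpoint, start Z0 = {m1}, add states with every successor in Z. Z1 = {m0, m1}; fixed.
Sat(AF ready) = {m0, m1}
Sat(start → (AF ready)) = {m0, m1, m2}
EF (start → (AF ready)): least fixpoint, start Z0 = {m0, m1, m2}, add states with some successor in Z. Already a fixed point.
Sat(EF (start → (AF ready))) = {m0, m1, m2}
|Sat(EF (start → (AF ready)))| = |{m0, m1, m2}| = 3.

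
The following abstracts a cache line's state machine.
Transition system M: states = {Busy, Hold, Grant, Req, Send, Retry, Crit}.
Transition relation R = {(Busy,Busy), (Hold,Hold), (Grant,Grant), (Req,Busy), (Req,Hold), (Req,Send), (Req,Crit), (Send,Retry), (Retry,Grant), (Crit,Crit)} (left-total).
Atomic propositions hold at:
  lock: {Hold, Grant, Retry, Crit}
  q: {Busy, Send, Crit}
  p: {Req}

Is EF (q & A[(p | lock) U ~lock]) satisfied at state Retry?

No

Sat(p | lock) = {Hold, Grant, Req, Retry, Crit}
Sat(~lock) = {Busy, Req, Send}
A[(p | lock) U ~lock]: least fixpoint, start Z0 = Sat(~lock) = {Busy, Req, Send}, add states in Sat(p | lock) with every successor in Z. Already a fixed point.
Sat(A[(p | lock) U ~lock]) = {Busy, Req, Send}
Sat(q & A[(p | lock) U ~lock]) = {Busy, Send}
EF (q & A[(p | lock) U ~lock]): least fixpoint, start Z0 = {Busy, Send}, add states with some successor in Z. Z1 = {Busy, Req, Send}; fixed.
Sat(EF (q & A[(p | lock) U ~lock])) = {Busy, Req, Send}
Retry ∉ Sat(EF (q & A[(p | lock) U ~lock])) = {Busy, Req, Send}, so the formula does not hold at Retry.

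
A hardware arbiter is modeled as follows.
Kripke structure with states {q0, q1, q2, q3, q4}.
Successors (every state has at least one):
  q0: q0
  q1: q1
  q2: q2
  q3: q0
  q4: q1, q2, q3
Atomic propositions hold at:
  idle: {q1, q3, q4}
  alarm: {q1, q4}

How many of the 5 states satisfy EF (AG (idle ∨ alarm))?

2

Sat(idle ∨ alarm) = {q1, q3, q4}
AG (idle ∨ alarm): greatest fixpoint, start Z0 = {q1, q3, q4}, keep only states in Sat with every successor in Z. Z1 = {q1}; fixed.
Sat(AG (idle ∨ alarm)) = {q1}
EF (AG (idle ∨ alarm)): least fixpoint, start Z0 = {q1}, add states with some successor in Z. Z1 = {q1, q4}; fixed.
Sat(EF (AG (idle ∨ alarm))) = {q1, q4}
|Sat(EF (AG (idle ∨ alarm)))| = |{q1, q4}| = 2.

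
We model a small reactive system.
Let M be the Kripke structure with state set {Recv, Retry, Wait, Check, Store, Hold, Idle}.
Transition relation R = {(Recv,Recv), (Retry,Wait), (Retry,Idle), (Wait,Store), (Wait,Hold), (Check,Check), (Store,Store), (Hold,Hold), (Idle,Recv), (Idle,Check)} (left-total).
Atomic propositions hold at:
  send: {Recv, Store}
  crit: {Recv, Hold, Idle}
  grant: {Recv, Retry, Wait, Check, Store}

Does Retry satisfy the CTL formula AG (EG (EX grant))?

Sat(EX grant) = {s : some successor in {Recv, Retry, Wait, Check, Store}} = {Recv, Retry, Wait, Check, Store, Idle}
EG (EX grant): greatest fixpoint, start Z0 = {Recv, Retry, Wait, Check, Store, Idle}, keep only states in Sat with some successor in Z. Already a fixed point.
Sat(EG (EX grant)) = {Recv, Retry, Wait, Check, Store, Idle}
AG (EG (EX grant)): greatest fixpoint, start Z0 = {Recv, Retry, Wait, Check, Store, Idle}, keep only states in Sat with every successor in Z. Z1 = {Recv, Retry, Check, Store, Idle}; Z2 = {Recv, Check, Store, Idle}; fixed.
Sat(AG (EG (EX grant))) = {Recv, Check, Store, Idle}
Retry ∉ Sat(AG (EG (EX grant))) = {Recv, Check, Store, Idle}, so the formula does not hold at Retry.

No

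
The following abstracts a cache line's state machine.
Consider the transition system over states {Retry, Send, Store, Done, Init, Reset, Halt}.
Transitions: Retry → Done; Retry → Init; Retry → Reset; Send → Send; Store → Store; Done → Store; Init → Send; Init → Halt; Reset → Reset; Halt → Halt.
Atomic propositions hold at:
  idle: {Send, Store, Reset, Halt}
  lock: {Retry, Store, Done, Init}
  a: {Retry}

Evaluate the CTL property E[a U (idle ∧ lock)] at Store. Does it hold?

Sat(idle ∧ lock) = {Store}
E[a U (idle ∧ lock)]: least fixpoint, start Z0 = Sat((idle ∧ lock)) = {Store}, add states in Sat(a) with some successor in Z. Already a fixed point.
Sat(E[a U (idle ∧ lock)]) = {Store}
Store ∈ Sat(E[a U (idle ∧ lock)]) = {Store}, so the formula holds at Store.

Yes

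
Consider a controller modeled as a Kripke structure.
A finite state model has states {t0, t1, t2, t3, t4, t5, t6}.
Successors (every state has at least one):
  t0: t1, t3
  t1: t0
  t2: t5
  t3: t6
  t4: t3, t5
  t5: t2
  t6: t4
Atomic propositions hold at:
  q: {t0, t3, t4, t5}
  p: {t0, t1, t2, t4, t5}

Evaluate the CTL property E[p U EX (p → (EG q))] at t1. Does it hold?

EG q: greatest fixpoint, start Z0 = {t0, t3, t4, t5}, keep only states in Sat with some successor in Z. Z1 = {t0, t4}; Z2 = ∅; fixed.
Sat(EG q) = ∅
Sat(p → (EG q)) = {t3, t6}
Sat(EX (p → (EG q))) = {s : some successor in {t3, t6}} = {t0, t3, t4}
E[p U EX (p → (EG q))]: least fixpoint, start Z0 = Sat(EX (p → (EG q))) = {t0, t3, t4}, add states in Sat(p) with some successor in Z. Z1 = {t0, t1, t3, t4}; fixed.
Sat(E[p U EX (p → (EG q))]) = {t0, t1, t3, t4}
t1 ∈ Sat(E[p U EX (p → (EG q))]) = {t0, t1, t3, t4}, so the formula holds at t1.

Yes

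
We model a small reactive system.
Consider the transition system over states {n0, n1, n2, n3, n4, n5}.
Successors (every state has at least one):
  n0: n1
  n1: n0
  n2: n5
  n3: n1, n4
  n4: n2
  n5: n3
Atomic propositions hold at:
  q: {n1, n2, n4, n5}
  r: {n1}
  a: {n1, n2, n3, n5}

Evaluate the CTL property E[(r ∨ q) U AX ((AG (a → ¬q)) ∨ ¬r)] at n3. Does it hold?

Sat(r ∨ q) = {n1, n2, n4, n5}
Sat(¬q) = {n0, n3}
Sat(a → ¬q) = {n0, n3, n4}
AG (a → ¬q): greatest fixpoint, start Z0 = {n0, n3, n4}, keep only states in Sat with every successor in Z. Z1 = ∅; fixed.
Sat(AG (a → ¬q)) = ∅
Sat(¬r) = {n0, n2, n3, n4, n5}
Sat((AG (a → ¬q)) ∨ ¬r) = {n0, n2, n3, n4, n5}
Sat(AX ((AG (a → ¬q)) ∨ ¬r)) = {s : every successor in {n0, n2, n3, n4, n5}} = {n1, n2, n4, n5}
E[(r ∨ q) U AX ((AG (a → ¬q)) ∨ ¬r)]: least fixpoint, start Z0 = Sat(AX ((AG (a → ¬q)) ∨ ¬r)) = {n1, n2, n4, n5}, add states in Sat(r ∨ q) with some successor in Z. Already a fixed point.
Sat(E[(r ∨ q) U AX ((AG (a → ¬q)) ∨ ¬r)]) = {n1, n2, n4, n5}
n3 ∉ Sat(E[(r ∨ q) U AX ((AG (a → ¬q)) ∨ ¬r)]) = {n1, n2, n4, n5}, so the formula does not hold at n3.

No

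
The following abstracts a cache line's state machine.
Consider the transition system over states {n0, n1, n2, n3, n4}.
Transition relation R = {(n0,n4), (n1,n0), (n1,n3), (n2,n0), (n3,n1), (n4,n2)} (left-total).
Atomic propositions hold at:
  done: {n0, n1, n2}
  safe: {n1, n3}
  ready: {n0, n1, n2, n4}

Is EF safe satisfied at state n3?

Yes

EF safe: least fixpoint, start Z0 = {n1, n3}, add states with some successor in Z. Already a fixed point.
Sat(EF safe) = {n1, n3}
n3 ∈ Sat(EF safe) = {n1, n3}, so the formula holds at n3.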